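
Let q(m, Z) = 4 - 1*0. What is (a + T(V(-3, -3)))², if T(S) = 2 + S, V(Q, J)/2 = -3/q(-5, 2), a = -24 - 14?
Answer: 5625/4 ≈ 1406.3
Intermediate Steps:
a = -38
q(m, Z) = 4 (q(m, Z) = 4 + 0 = 4)
V(Q, J) = -3/2 (V(Q, J) = 2*(-3/4) = 2*(-3*¼) = 2*(-¾) = -3/2)
(a + T(V(-3, -3)))² = (-38 + (2 - 3/2))² = (-38 + ½)² = (-75/2)² = 5625/4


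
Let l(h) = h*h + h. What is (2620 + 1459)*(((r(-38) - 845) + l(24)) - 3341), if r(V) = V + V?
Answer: -14937298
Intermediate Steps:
l(h) = h + h**2 (l(h) = h**2 + h = h + h**2)
r(V) = 2*V
(2620 + 1459)*(((r(-38) - 845) + l(24)) - 3341) = (2620 + 1459)*(((2*(-38) - 845) + 24*(1 + 24)) - 3341) = 4079*(((-76 - 845) + 24*25) - 3341) = 4079*((-921 + 600) - 3341) = 4079*(-321 - 3341) = 4079*(-3662) = -14937298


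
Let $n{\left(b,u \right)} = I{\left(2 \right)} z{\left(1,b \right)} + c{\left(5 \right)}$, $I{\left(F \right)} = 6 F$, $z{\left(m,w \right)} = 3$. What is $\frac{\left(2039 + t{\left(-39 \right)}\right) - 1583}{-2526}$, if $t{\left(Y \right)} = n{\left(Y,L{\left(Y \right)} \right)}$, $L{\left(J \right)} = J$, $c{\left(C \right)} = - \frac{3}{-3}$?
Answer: $- \frac{493}{2526} \approx -0.19517$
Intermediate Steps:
$c{\left(C \right)} = 1$ ($c{\left(C \right)} = \left(-3\right) \left(- \frac{1}{3}\right) = 1$)
$n{\left(b,u \right)} = 37$ ($n{\left(b,u \right)} = 6 \cdot 2 \cdot 3 + 1 = 12 \cdot 3 + 1 = 36 + 1 = 37$)
$t{\left(Y \right)} = 37$
$\frac{\left(2039 + t{\left(-39 \right)}\right) - 1583}{-2526} = \frac{\left(2039 + 37\right) - 1583}{-2526} = \left(2076 - 1583\right) \left(- \frac{1}{2526}\right) = 493 \left(- \frac{1}{2526}\right) = - \frac{493}{2526}$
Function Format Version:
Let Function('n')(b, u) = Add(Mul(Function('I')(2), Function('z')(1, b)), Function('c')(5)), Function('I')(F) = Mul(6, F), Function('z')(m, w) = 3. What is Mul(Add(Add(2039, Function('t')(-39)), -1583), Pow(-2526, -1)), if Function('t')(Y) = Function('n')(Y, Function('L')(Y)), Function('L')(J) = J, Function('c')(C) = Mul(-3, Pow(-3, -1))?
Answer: Rational(-493, 2526) ≈ -0.19517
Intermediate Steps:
Function('c')(C) = 1 (Function('c')(C) = Mul(-3, Rational(-1, 3)) = 1)
Function('n')(b, u) = 37 (Function('n')(b, u) = Add(Mul(Mul(6, 2), 3), 1) = Add(Mul(12, 3), 1) = Add(36, 1) = 37)
Function('t')(Y) = 37
Mul(Add(Add(2039, Function('t')(-39)), -1583), Pow(-2526, -1)) = Mul(Add(Add(2039, 37), -1583), Pow(-2526, -1)) = Mul(Add(2076, -1583), Rational(-1, 2526)) = Mul(493, Rational(-1, 2526)) = Rational(-493, 2526)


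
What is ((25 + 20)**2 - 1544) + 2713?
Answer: 3194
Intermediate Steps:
((25 + 20)**2 - 1544) + 2713 = (45**2 - 1544) + 2713 = (2025 - 1544) + 2713 = 481 + 2713 = 3194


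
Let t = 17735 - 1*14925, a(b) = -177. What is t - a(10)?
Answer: 2987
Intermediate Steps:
t = 2810 (t = 17735 - 14925 = 2810)
t - a(10) = 2810 - 1*(-177) = 2810 + 177 = 2987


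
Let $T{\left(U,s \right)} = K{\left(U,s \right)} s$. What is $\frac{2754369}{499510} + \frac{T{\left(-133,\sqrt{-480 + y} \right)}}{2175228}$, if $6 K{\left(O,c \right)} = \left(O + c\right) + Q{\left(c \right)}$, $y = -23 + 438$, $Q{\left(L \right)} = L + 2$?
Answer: $\frac{817004965693}{148165655220} - \frac{131 i \sqrt{65}}{13051368} \approx 5.5141 - 8.0923 \cdot 10^{-5} i$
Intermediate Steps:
$Q{\left(L \right)} = 2 + L$
$y = 415$
$K{\left(O,c \right)} = \frac{1}{3} + \frac{c}{3} + \frac{O}{6}$ ($K{\left(O,c \right)} = \frac{\left(O + c\right) + \left(2 + c\right)}{6} = \frac{2 + O + 2 c}{6} = \frac{1}{3} + \frac{c}{3} + \frac{O}{6}$)
$T{\left(U,s \right)} = s \left(\frac{1}{3} + \frac{s}{3} + \frac{U}{6}\right)$ ($T{\left(U,s \right)} = \left(\frac{1}{3} + \frac{s}{3} + \frac{U}{6}\right) s = s \left(\frac{1}{3} + \frac{s}{3} + \frac{U}{6}\right)$)
$\frac{2754369}{499510} + \frac{T{\left(-133,\sqrt{-480 + y} \right)}}{2175228} = \frac{2754369}{499510} + \frac{\frac{1}{6} \sqrt{-480 + 415} \left(2 - 133 + 2 \sqrt{-480 + 415}\right)}{2175228} = 2754369 \cdot \frac{1}{499510} + \frac{\sqrt{-65} \left(2 - 133 + 2 \sqrt{-65}\right)}{6} \cdot \frac{1}{2175228} = \frac{2754369}{499510} + \frac{i \sqrt{65} \left(2 - 133 + 2 i \sqrt{65}\right)}{6} \cdot \frac{1}{2175228} = \frac{2754369}{499510} + \frac{i \sqrt{65} \left(-131 + 2 i \sqrt{65}\right)}{6} \cdot \frac{1}{2175228} = \frac{2754369}{499510} + \frac{i \sqrt{65} \left(-131 + 2 i \sqrt{65}\right)}{13051368}$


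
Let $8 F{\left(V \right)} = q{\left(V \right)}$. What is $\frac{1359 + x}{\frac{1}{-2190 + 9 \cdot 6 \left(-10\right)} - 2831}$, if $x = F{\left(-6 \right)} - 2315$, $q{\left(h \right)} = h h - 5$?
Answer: $\frac{10397205}{30914524} \approx 0.33632$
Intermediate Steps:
$q{\left(h \right)} = -5 + h^{2}$ ($q{\left(h \right)} = h^{2} - 5 = -5 + h^{2}$)
$F{\left(V \right)} = - \frac{5}{8} + \frac{V^{2}}{8}$ ($F{\left(V \right)} = \frac{-5 + V^{2}}{8} = - \frac{5}{8} + \frac{V^{2}}{8}$)
$x = - \frac{18489}{8}$ ($x = \left(- \frac{5}{8} + \frac{\left(-6\right)^{2}}{8}\right) - 2315 = \left(- \frac{5}{8} + \frac{1}{8} \cdot 36\right) - 2315 = \left(- \frac{5}{8} + \frac{9}{2}\right) - 2315 = \frac{31}{8} - 2315 = - \frac{18489}{8} \approx -2311.1$)
$\frac{1359 + x}{\frac{1}{-2190 + 9 \cdot 6 \left(-10\right)} - 2831} = \frac{1359 - \frac{18489}{8}}{\frac{1}{-2190 + 9 \cdot 6 \left(-10\right)} - 2831} = - \frac{7617}{8 \left(\frac{1}{-2190 + 54 \left(-10\right)} - 2831\right)} = - \frac{7617}{8 \left(\frac{1}{-2190 - 540} - 2831\right)} = - \frac{7617}{8 \left(\frac{1}{-2730} - 2831\right)} = - \frac{7617}{8 \left(- \frac{1}{2730} - 2831\right)} = - \frac{7617}{8 \left(- \frac{7728631}{2730}\right)} = \left(- \frac{7617}{8}\right) \left(- \frac{2730}{7728631}\right) = \frac{10397205}{30914524}$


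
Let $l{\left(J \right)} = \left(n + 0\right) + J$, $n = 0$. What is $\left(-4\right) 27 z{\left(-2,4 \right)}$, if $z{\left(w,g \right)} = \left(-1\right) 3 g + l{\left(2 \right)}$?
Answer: $1080$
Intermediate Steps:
$l{\left(J \right)} = J$ ($l{\left(J \right)} = \left(0 + 0\right) + J = 0 + J = J$)
$z{\left(w,g \right)} = 2 - 3 g$ ($z{\left(w,g \right)} = \left(-1\right) 3 g + 2 = - 3 g + 2 = 2 - 3 g$)
$\left(-4\right) 27 z{\left(-2,4 \right)} = \left(-4\right) 27 \left(2 - 12\right) = - 108 \left(2 - 12\right) = \left(-108\right) \left(-10\right) = 1080$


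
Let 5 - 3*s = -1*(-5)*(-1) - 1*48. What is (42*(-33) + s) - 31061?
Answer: -97283/3 ≈ -32428.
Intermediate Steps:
s = 58/3 (s = 5/3 - (-1*(-5)*(-1) - 1*48)/3 = 5/3 - (5*(-1) - 48)/3 = 5/3 - (-5 - 48)/3 = 5/3 - ⅓*(-53) = 5/3 + 53/3 = 58/3 ≈ 19.333)
(42*(-33) + s) - 31061 = (42*(-33) + 58/3) - 31061 = (-1386 + 58/3) - 31061 = -4100/3 - 31061 = -97283/3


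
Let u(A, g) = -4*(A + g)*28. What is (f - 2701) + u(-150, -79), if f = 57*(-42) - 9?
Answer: 20544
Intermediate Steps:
u(A, g) = -112*A - 112*g (u(A, g) = (-4*A - 4*g)*28 = -112*A - 112*g)
f = -2403 (f = -2394 - 9 = -2403)
(f - 2701) + u(-150, -79) = (-2403 - 2701) + (-112*(-150) - 112*(-79)) = -5104 + (16800 + 8848) = -5104 + 25648 = 20544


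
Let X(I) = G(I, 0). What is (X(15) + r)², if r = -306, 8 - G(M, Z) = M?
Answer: 97969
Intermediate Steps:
G(M, Z) = 8 - M
X(I) = 8 - I
(X(15) + r)² = ((8 - 1*15) - 306)² = ((8 - 15) - 306)² = (-7 - 306)² = (-313)² = 97969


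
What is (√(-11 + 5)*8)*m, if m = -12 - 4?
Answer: -128*I*√6 ≈ -313.53*I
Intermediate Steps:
m = -16
(√(-11 + 5)*8)*m = (√(-11 + 5)*8)*(-16) = (√(-6)*8)*(-16) = ((I*√6)*8)*(-16) = (8*I*√6)*(-16) = -128*I*√6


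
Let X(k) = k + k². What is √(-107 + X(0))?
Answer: I*√107 ≈ 10.344*I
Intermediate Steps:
√(-107 + X(0)) = √(-107 + 0*(1 + 0)) = √(-107 + 0*1) = √(-107 + 0) = √(-107) = I*√107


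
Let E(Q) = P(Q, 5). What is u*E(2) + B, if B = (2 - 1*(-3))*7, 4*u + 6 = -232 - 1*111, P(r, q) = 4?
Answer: -314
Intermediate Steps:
u = -349/4 (u = -3/2 + (-232 - 1*111)/4 = -3/2 + (-232 - 111)/4 = -3/2 + (¼)*(-343) = -3/2 - 343/4 = -349/4 ≈ -87.250)
E(Q) = 4
B = 35 (B = (2 + 3)*7 = 5*7 = 35)
u*E(2) + B = -349/4*4 + 35 = -349 + 35 = -314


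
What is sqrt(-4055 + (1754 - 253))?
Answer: I*sqrt(2554) ≈ 50.537*I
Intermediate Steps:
sqrt(-4055 + (1754 - 253)) = sqrt(-4055 + 1501) = sqrt(-2554) = I*sqrt(2554)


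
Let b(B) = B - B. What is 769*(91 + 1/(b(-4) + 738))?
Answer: 51645271/738 ≈ 69980.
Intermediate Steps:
b(B) = 0
769*(91 + 1/(b(-4) + 738)) = 769*(91 + 1/(0 + 738)) = 769*(91 + 1/738) = 769*(67159/738) = 51645271/738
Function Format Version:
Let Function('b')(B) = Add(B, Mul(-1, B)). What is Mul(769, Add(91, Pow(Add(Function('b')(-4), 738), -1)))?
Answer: Rational(51645271, 738) ≈ 69980.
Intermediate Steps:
Function('b')(B) = 0
Mul(769, Add(91, Pow(Add(Function('b')(-4), 738), -1))) = Mul(769, Add(91, Pow(Add(0, 738), -1))) = Mul(769, Add(91, Pow(738, -1))) = Mul(769, Add(91, Rational(1, 738))) = Mul(769, Rational(67159, 738)) = Rational(51645271, 738)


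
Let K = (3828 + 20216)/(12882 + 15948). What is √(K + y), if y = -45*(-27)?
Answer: √262893705/465 ≈ 34.869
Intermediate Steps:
y = 1215
K = 12022/14415 (K = 24044/28830 = 24044*(1/28830) = 12022/14415 ≈ 0.83399)
√(K + y) = √(12022/14415 + 1215) = √(17526247/14415) = √262893705/465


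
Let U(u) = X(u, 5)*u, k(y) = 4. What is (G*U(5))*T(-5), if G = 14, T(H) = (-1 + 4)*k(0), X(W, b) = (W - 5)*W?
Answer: 0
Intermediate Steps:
X(W, b) = W*(-5 + W) (X(W, b) = (-5 + W)*W = W*(-5 + W))
T(H) = 12 (T(H) = (-1 + 4)*4 = 3*4 = 12)
U(u) = u²*(-5 + u) (U(u) = (u*(-5 + u))*u = u²*(-5 + u))
(G*U(5))*T(-5) = (14*(5²*(-5 + 5)))*12 = (14*(25*0))*12 = (14*0)*12 = 0*12 = 0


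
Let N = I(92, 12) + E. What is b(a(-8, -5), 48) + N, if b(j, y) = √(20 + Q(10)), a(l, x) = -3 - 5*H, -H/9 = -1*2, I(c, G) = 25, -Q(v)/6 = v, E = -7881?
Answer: -7856 + 2*I*√10 ≈ -7856.0 + 6.3246*I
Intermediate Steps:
Q(v) = -6*v
H = 18 (H = -(-9)*2 = -9*(-2) = 18)
a(l, x) = -93 (a(l, x) = -3 - 5*18 = -3 - 90 = -93)
b(j, y) = 2*I*√10 (b(j, y) = √(20 - 6*10) = √(20 - 60) = √(-40) = 2*I*√10)
N = -7856 (N = 25 - 7881 = -7856)
b(a(-8, -5), 48) + N = 2*I*√10 - 7856 = -7856 + 2*I*√10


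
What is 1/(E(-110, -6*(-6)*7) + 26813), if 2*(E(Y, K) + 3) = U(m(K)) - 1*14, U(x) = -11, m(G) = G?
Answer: 2/53595 ≈ 3.7317e-5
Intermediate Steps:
E(Y, K) = -31/2 (E(Y, K) = -3 + (-11 - 1*14)/2 = -3 + (-11 - 14)/2 = -3 + (½)*(-25) = -3 - 25/2 = -31/2)
1/(E(-110, -6*(-6)*7) + 26813) = 1/(-31/2 + 26813) = 1/(53595/2) = 2/53595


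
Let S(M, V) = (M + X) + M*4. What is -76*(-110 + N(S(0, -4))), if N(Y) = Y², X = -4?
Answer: 7144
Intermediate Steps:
S(M, V) = -4 + 5*M (S(M, V) = (M - 4) + M*4 = (-4 + M) + 4*M = -4 + 5*M)
-76*(-110 + N(S(0, -4))) = -76*(-110 + (-4 + 5*0)²) = -76*(-110 + (-4 + 0)²) = -76*(-110 + (-4)²) = -76*(-110 + 16) = -76*(-94) = 7144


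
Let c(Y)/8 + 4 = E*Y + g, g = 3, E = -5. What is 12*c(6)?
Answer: -2976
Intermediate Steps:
c(Y) = -8 - 40*Y (c(Y) = -32 + 8*(-5*Y + 3) = -32 + 8*(3 - 5*Y) = -32 + (24 - 40*Y) = -8 - 40*Y)
12*c(6) = 12*(-8 - 40*6) = 12*(-8 - 240) = 12*(-248) = -2976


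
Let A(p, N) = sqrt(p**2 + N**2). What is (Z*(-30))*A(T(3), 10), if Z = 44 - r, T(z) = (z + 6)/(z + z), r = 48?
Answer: 60*sqrt(409) ≈ 1213.4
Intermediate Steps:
T(z) = (6 + z)/(2*z) (T(z) = (6 + z)/((2*z)) = (6 + z)*(1/(2*z)) = (6 + z)/(2*z))
A(p, N) = sqrt(N**2 + p**2)
Z = -4 (Z = 44 - 1*48 = 44 - 48 = -4)
(Z*(-30))*A(T(3), 10) = (-4*(-30))*sqrt(10**2 + ((1/2)*(6 + 3)/3)**2) = 120*sqrt(100 + ((1/2)*(1/3)*9)**2) = 120*sqrt(100 + (3/2)**2) = 120*sqrt(100 + 9/4) = 120*sqrt(409/4) = 120*(sqrt(409)/2) = 60*sqrt(409)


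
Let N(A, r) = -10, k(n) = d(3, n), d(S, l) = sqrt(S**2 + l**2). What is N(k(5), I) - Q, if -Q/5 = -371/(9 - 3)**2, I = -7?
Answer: -2215/36 ≈ -61.528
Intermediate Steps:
k(n) = sqrt(9 + n**2) (k(n) = sqrt(3**2 + n**2) = sqrt(9 + n**2))
Q = 1855/36 (Q = -(-1855)/((9 - 3)**2) = -(-1855)/(6**2) = -(-1855)/36 = -5*(-371/36) = 1855/36 ≈ 51.528)
N(k(5), I) - Q = -10 - 1*1855/36 = -10 - 1855/36 = -2215/36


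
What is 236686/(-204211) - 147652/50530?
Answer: -21055953076/5159390915 ≈ -4.0811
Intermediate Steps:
236686/(-204211) - 147652/50530 = 236686*(-1/204211) - 147652*1/50530 = -236686/204211 - 73826/25265 = -21055953076/5159390915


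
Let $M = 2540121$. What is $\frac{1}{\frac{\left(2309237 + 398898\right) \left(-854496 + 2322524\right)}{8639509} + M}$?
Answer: $\frac{8639509}{25921016248369} \approx 3.333 \cdot 10^{-7}$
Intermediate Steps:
$\frac{1}{\frac{\left(2309237 + 398898\right) \left(-854496 + 2322524\right)}{8639509} + M} = \frac{1}{\frac{\left(2309237 + 398898\right) \left(-854496 + 2322524\right)}{8639509} + 2540121} = \frac{1}{2708135 \cdot 1468028 \cdot \frac{1}{8639509} + 2540121} = \frac{1}{3975618007780 \cdot \frac{1}{8639509} + 2540121} = \frac{1}{\frac{3975618007780}{8639509} + 2540121} = \frac{1}{\frac{25921016248369}{8639509}} = \frac{8639509}{25921016248369}$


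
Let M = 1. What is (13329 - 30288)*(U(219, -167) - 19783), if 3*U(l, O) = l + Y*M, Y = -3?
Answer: 334278849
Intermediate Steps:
U(l, O) = -1 + l/3 (U(l, O) = (l - 3*1)/3 = (l - 3)/3 = (-3 + l)/3 = -1 + l/3)
(13329 - 30288)*(U(219, -167) - 19783) = (13329 - 30288)*((-1 + (1/3)*219) - 19783) = -16959*((-1 + 73) - 19783) = -16959*(72 - 19783) = -16959*(-19711) = 334278849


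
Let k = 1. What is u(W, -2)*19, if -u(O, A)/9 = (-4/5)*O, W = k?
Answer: 684/5 ≈ 136.80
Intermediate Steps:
W = 1
u(O, A) = 36*O/5 (u(O, A) = -9*(-4/5)*O = -9*(-4*⅕)*O = -(-36)*O/5 = 36*O/5)
u(W, -2)*19 = ((36/5)*1)*19 = (36/5)*19 = 684/5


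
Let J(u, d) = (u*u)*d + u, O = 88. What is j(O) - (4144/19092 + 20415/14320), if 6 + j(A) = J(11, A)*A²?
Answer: 30496113143341/369456 ≈ 8.2543e+7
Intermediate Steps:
J(u, d) = u + d*u² (J(u, d) = u²*d + u = d*u² + u = u + d*u²)
j(A) = -6 + A²*(11 + 121*A) (j(A) = -6 + (11*(1 + A*11))*A² = -6 + (11*(1 + 11*A))*A² = -6 + (11 + 121*A)*A² = -6 + A²*(11 + 121*A))
j(O) - (4144/19092 + 20415/14320) = (-6 + 88²*(11 + 121*88)) - (4144/19092 + 20415/14320) = (-6 + 7744*(11 + 10648)) - (4144*(1/19092) + 20415*(1/14320)) = (-6 + 7744*10659) - (28/129 + 4083/2864) = (-6 + 82543296) - 1*606899/369456 = 82543290 - 606899/369456 = 30496113143341/369456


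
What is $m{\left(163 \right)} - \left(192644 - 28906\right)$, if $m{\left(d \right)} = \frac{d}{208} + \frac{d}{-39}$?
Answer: $- \frac{7859587}{48} \approx -1.6374 \cdot 10^{5}$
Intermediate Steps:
$m{\left(d \right)} = - \frac{d}{48}$ ($m{\left(d \right)} = d \frac{1}{208} + d \left(- \frac{1}{39}\right) = \frac{d}{208} - \frac{d}{39} = - \frac{d}{48}$)
$m{\left(163 \right)} - \left(192644 - 28906\right) = \left(- \frac{1}{48}\right) 163 - \left(192644 - 28906\right) = - \frac{163}{48} - \left(192644 - 28906\right) = - \frac{163}{48} - 163738 = - \frac{7859587}{48}$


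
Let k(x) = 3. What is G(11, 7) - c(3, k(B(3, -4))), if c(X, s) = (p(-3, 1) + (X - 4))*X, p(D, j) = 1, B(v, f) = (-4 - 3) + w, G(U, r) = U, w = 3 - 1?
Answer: 11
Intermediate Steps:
w = 2
B(v, f) = -5 (B(v, f) = (-4 - 3) + 2 = -7 + 2 = -5)
c(X, s) = X*(-3 + X) (c(X, s) = (1 + (X - 4))*X = (1 + (-4 + X))*X = (-3 + X)*X = X*(-3 + X))
G(11, 7) - c(3, k(B(3, -4))) = 11 - 3*(-3 + 3) = 11 - 3*0 = 11 - 1*0 = 11 + 0 = 11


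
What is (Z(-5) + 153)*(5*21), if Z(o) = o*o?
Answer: 18690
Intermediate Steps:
Z(o) = o**2
(Z(-5) + 153)*(5*21) = ((-5)**2 + 153)*(5*21) = (25 + 153)*105 = 178*105 = 18690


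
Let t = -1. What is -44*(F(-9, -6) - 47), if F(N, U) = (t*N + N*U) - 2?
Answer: -616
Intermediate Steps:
F(N, U) = -2 - N + N*U (F(N, U) = (-N + N*U) - 2 = -2 - N + N*U)
-44*(F(-9, -6) - 47) = -44*((-2 - 1*(-9) - 9*(-6)) - 47) = -44*((-2 + 9 + 54) - 47) = -44*(61 - 47) = -44*14 = -616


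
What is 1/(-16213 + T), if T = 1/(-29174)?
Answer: -29174/472998063 ≈ -6.1679e-5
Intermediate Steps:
T = -1/29174 ≈ -3.4277e-5
1/(-16213 + T) = 1/(-16213 - 1/29174) = 1/(-472998063/29174) = -29174/472998063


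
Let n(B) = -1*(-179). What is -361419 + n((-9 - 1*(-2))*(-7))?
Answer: -361240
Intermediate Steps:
n(B) = 179
-361419 + n((-9 - 1*(-2))*(-7)) = -361419 + 179 = -361240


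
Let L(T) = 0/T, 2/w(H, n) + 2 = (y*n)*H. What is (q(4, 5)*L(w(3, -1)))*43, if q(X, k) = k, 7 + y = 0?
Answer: 0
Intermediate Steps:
y = -7 (y = -7 + 0 = -7)
w(H, n) = 2/(-2 - 7*H*n) (w(H, n) = 2/(-2 + (-7*n)*H) = 2/(-2 - 7*H*n))
L(T) = 0
(q(4, 5)*L(w(3, -1)))*43 = (5*0)*43 = 0*43 = 0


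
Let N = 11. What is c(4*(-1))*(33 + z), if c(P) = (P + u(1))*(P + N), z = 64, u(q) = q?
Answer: -2037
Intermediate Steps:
c(P) = (1 + P)*(11 + P) (c(P) = (P + 1)*(P + 11) = (1 + P)*(11 + P))
c(4*(-1))*(33 + z) = (11 + (4*(-1))**2 + 12*(4*(-1)))*(33 + 64) = (11 + (-4)**2 + 12*(-4))*97 = (11 + 16 - 48)*97 = -21*97 = -2037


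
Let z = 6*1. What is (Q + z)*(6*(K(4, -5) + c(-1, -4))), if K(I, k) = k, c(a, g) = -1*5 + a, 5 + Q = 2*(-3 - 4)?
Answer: 858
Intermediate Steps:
Q = -19 (Q = -5 + 2*(-3 - 4) = -5 + 2*(-7) = -5 - 14 = -19)
c(a, g) = -5 + a
z = 6
(Q + z)*(6*(K(4, -5) + c(-1, -4))) = (-19 + 6)*(6*(-5 + (-5 - 1))) = -78*(-5 - 6) = -78*(-11) = -13*(-66) = 858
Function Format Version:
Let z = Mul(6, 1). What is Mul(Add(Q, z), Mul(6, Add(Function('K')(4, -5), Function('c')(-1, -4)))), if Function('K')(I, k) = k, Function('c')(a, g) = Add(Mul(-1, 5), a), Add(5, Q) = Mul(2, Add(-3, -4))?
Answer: 858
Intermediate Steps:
Q = -19 (Q = Add(-5, Mul(2, Add(-3, -4))) = Add(-5, Mul(2, -7)) = Add(-5, -14) = -19)
Function('c')(a, g) = Add(-5, a)
z = 6
Mul(Add(Q, z), Mul(6, Add(Function('K')(4, -5), Function('c')(-1, -4)))) = Mul(Add(-19, 6), Mul(6, Add(-5, Add(-5, -1)))) = Mul(-13, Mul(6, Add(-5, -6))) = Mul(-13, Mul(6, -11)) = Mul(-13, -66) = 858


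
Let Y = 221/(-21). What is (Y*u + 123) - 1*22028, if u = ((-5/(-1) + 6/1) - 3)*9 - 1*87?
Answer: -152230/7 ≈ -21747.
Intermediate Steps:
Y = -221/21 (Y = 221*(-1/21) = -221/21 ≈ -10.524)
u = -15 (u = ((-5*(-1) + 6*1) - 3)*9 - 87 = ((5 + 6) - 3)*9 - 87 = (11 - 3)*9 - 87 = 8*9 - 87 = 72 - 87 = -15)
(Y*u + 123) - 1*22028 = (-221/21*(-15) + 123) - 1*22028 = (1105/7 + 123) - 22028 = 1966/7 - 22028 = -152230/7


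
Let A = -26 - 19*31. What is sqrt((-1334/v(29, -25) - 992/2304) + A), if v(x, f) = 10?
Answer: I*sqrt(2695790)/60 ≈ 27.365*I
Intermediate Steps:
A = -615 (A = -26 - 589 = -615)
sqrt((-1334/v(29, -25) - 992/2304) + A) = sqrt((-1334/10 - 992/2304) - 615) = sqrt((-1334*1/10 - 992*1/2304) - 615) = sqrt((-667/5 - 31/72) - 615) = sqrt(-48179/360 - 615) = sqrt(-269579/360) = I*sqrt(2695790)/60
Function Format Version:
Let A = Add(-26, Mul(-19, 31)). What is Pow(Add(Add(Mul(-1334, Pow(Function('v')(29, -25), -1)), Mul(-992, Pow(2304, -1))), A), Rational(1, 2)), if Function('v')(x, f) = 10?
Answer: Mul(Rational(1, 60), I, Pow(2695790, Rational(1, 2))) ≈ Mul(27.365, I)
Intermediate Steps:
A = -615 (A = Add(-26, -589) = -615)
Pow(Add(Add(Mul(-1334, Pow(Function('v')(29, -25), -1)), Mul(-992, Pow(2304, -1))), A), Rational(1, 2)) = Pow(Add(Add(Mul(-1334, Pow(10, -1)), Mul(-992, Pow(2304, -1))), -615), Rational(1, 2)) = Pow(Add(Add(Mul(-1334, Rational(1, 10)), Mul(-992, Rational(1, 2304))), -615), Rational(1, 2)) = Pow(Add(Add(Rational(-667, 5), Rational(-31, 72)), -615), Rational(1, 2)) = Pow(Add(Rational(-48179, 360), -615), Rational(1, 2)) = Pow(Rational(-269579, 360), Rational(1, 2)) = Mul(Rational(1, 60), I, Pow(2695790, Rational(1, 2)))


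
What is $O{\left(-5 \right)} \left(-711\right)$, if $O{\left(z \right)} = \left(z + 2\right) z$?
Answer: $-10665$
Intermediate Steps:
$O{\left(z \right)} = z \left(2 + z\right)$ ($O{\left(z \right)} = \left(2 + z\right) z = z \left(2 + z\right)$)
$O{\left(-5 \right)} \left(-711\right) = - 5 \left(2 - 5\right) \left(-711\right) = \left(-5\right) \left(-3\right) \left(-711\right) = 15 \left(-711\right) = -10665$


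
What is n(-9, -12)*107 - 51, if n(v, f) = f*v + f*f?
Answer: 26913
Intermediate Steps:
n(v, f) = f² + f*v (n(v, f) = f*v + f² = f² + f*v)
n(-9, -12)*107 - 51 = -12*(-12 - 9)*107 - 51 = -12*(-21)*107 - 51 = 252*107 - 51 = 26964 - 51 = 26913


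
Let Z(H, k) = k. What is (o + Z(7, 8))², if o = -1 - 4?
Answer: 9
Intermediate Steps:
o = -5
(o + Z(7, 8))² = (-5 + 8)² = 3² = 9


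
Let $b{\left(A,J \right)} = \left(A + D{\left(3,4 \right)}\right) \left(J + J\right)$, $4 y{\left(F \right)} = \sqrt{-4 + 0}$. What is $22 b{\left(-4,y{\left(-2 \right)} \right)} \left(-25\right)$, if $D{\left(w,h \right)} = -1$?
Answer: $2750 i \approx 2750.0 i$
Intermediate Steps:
$y{\left(F \right)} = \frac{i}{2}$ ($y{\left(F \right)} = \frac{\sqrt{-4 + 0}}{4} = \frac{\sqrt{-4}}{4} = \frac{2 i}{4} = \frac{i}{2}$)
$b{\left(A,J \right)} = 2 J \left(-1 + A\right)$ ($b{\left(A,J \right)} = \left(A - 1\right) \left(J + J\right) = \left(-1 + A\right) 2 J = 2 J \left(-1 + A\right)$)
$22 b{\left(-4,y{\left(-2 \right)} \right)} \left(-25\right) = 22 \cdot 2 \frac{i}{2} \left(-1 - 4\right) \left(-25\right) = 22 \cdot 2 \frac{i}{2} \left(-5\right) \left(-25\right) = 22 \left(- 5 i\right) \left(-25\right) = - 110 i \left(-25\right) = 2750 i$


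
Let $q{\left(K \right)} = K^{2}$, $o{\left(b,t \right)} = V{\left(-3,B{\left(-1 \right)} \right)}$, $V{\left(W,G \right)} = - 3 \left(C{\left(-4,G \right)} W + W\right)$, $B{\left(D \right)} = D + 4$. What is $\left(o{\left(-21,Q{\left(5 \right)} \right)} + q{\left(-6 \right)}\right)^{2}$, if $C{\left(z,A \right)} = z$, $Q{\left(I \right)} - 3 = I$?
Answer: $81$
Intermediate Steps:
$B{\left(D \right)} = 4 + D$
$Q{\left(I \right)} = 3 + I$
$V{\left(W,G \right)} = 9 W$ ($V{\left(W,G \right)} = - 3 \left(- 4 W + W\right) = - 3 \left(- 3 W\right) = 9 W$)
$o{\left(b,t \right)} = -27$ ($o{\left(b,t \right)} = 9 \left(-3\right) = -27$)
$\left(o{\left(-21,Q{\left(5 \right)} \right)} + q{\left(-6 \right)}\right)^{2} = \left(-27 + \left(-6\right)^{2}\right)^{2} = \left(-27 + 36\right)^{2} = 9^{2} = 81$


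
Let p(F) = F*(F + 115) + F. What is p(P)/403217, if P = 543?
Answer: 357837/403217 ≈ 0.88745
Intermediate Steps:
p(F) = F + F*(115 + F) (p(F) = F*(115 + F) + F = F + F*(115 + F))
p(P)/403217 = (543*(116 + 543))/403217 = (543*659)*(1/403217) = 357837*(1/403217) = 357837/403217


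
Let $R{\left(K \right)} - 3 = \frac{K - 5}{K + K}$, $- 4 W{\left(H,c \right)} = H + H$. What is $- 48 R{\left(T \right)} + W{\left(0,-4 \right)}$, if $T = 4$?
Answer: $-138$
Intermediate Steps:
$W{\left(H,c \right)} = - \frac{H}{2}$ ($W{\left(H,c \right)} = - \frac{H + H}{4} = - \frac{2 H}{4} = - \frac{H}{2}$)
$R{\left(K \right)} = 3 + \frac{-5 + K}{2 K}$ ($R{\left(K \right)} = 3 + \frac{K - 5}{K + K} = 3 + \frac{-5 + K}{2 K}$)
$- 48 R{\left(T \right)} + W{\left(0,-4 \right)} = - 48 \frac{-5 + 7 \cdot 4}{2 \cdot 4} - 0 = - 48 \cdot \frac{1}{2} \cdot \frac{1}{4} \left(-5 + 28\right) + 0 = - 48 \cdot \frac{1}{2} \cdot \frac{1}{4} \cdot 23 + 0 = \left(-48\right) \frac{23}{8} + 0 = -138 + 0 = -138$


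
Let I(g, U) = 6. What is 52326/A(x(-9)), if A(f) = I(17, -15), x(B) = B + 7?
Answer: 8721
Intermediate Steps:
x(B) = 7 + B
A(f) = 6
52326/A(x(-9)) = 52326/6 = 52326*(⅙) = 8721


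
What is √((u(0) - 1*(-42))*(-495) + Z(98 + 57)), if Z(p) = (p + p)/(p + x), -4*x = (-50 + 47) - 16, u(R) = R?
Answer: I*√943133470/213 ≈ 144.18*I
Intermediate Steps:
x = 19/4 (x = -((-50 + 47) - 16)/4 = -(-3 - 16)/4 = -¼*(-19) = 19/4 ≈ 4.7500)
Z(p) = 2*p/(19/4 + p) (Z(p) = (p + p)/(p + 19/4) = (2*p)/(19/4 + p) = 2*p/(19/4 + p))
√((u(0) - 1*(-42))*(-495) + Z(98 + 57)) = √((0 - 1*(-42))*(-495) + 8*(98 + 57)/(19 + 4*(98 + 57))) = √((0 + 42)*(-495) + 8*155/(19 + 4*155)) = √(42*(-495) + 8*155/(19 + 620)) = √(-20790 + 8*155/639) = √(-20790 + 8*155*(1/639)) = √(-20790 + 1240/639) = √(-13283570/639) = I*√943133470/213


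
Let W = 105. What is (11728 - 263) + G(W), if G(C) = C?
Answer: 11570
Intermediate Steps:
(11728 - 263) + G(W) = (11728 - 263) + 105 = 11465 + 105 = 11570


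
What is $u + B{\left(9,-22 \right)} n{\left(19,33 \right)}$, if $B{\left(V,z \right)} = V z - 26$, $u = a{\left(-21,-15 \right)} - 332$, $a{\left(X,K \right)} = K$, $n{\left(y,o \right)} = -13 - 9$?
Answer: $4581$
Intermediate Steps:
$n{\left(y,o \right)} = -22$
$u = -347$ ($u = -15 - 332 = -347$)
$B{\left(V,z \right)} = -26 + V z$
$u + B{\left(9,-22 \right)} n{\left(19,33 \right)} = -347 + \left(-26 + 9 \left(-22\right)\right) \left(-22\right) = -347 + \left(-26 - 198\right) \left(-22\right) = -347 - -4928 = -347 + 4928 = 4581$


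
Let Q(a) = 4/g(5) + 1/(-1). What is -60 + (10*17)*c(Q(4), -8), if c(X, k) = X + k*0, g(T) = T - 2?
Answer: -10/3 ≈ -3.3333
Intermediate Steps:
g(T) = -2 + T
Q(a) = ⅓ (Q(a) = 4/(-2 + 5) + 1/(-1) = 4/3 + 1*(-1) = 4*(⅓) - 1 = 4/3 - 1 = ⅓)
c(X, k) = X (c(X, k) = X + 0 = X)
-60 + (10*17)*c(Q(4), -8) = -60 + (10*17)*(⅓) = -60 + 170*(⅓) = -60 + 170/3 = -10/3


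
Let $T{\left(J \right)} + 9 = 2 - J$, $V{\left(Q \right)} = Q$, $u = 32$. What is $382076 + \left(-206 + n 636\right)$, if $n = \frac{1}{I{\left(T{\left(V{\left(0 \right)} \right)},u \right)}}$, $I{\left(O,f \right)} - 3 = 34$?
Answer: $\frac{14129826}{37} \approx 3.8189 \cdot 10^{5}$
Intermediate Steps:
$T{\left(J \right)} = -7 - J$ ($T{\left(J \right)} = -9 - \left(-2 + J\right) = -7 - J$)
$I{\left(O,f \right)} = 37$ ($I{\left(O,f \right)} = 3 + 34 = 37$)
$n = \frac{1}{37} \approx 0.027027$
$382076 + \left(-206 + n 636\right) = 382076 + \left(-206 + \frac{1}{37} \cdot 636\right) = 382076 + \left(-206 + \frac{636}{37}\right) = 382076 - \frac{6986}{37} = \frac{14129826}{37}$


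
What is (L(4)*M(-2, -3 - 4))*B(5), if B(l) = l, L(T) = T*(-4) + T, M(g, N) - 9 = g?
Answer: -420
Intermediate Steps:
M(g, N) = 9 + g
L(T) = -3*T (L(T) = -4*T + T = -3*T)
(L(4)*M(-2, -3 - 4))*B(5) = ((-3*4)*(9 - 2))*5 = -12*7*5 = -84*5 = -420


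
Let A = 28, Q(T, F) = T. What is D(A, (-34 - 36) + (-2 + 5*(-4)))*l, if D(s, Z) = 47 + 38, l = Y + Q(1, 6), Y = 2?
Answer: 255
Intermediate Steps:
l = 3 (l = 2 + 1 = 3)
D(s, Z) = 85
D(A, (-34 - 36) + (-2 + 5*(-4)))*l = 85*3 = 255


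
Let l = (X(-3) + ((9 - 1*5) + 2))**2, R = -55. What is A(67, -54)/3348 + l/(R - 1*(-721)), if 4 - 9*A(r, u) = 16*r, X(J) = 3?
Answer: 16013/185814 ≈ 0.086178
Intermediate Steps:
A(r, u) = 4/9 - 16*r/9
l = 81 (l = (3 + ((9 - 1*5) + 2))**2 = (3 + ((9 - 5) + 2))**2 = (3 + (4 + 2))**2 = (3 + 6)**2 = 9**2 = 81)
A(67, -54)/3348 + l/(R - 1*(-721)) = (4/9 - 16/9*67)/3348 + 81/(-55 - 1*(-721)) = (4/9 - 1072/9)*(1/3348) + 81/(-55 + 721) = -356/3*1/3348 + 81/666 = -89/2511 + 81*(1/666) = -89/2511 + 9/74 = 16013/185814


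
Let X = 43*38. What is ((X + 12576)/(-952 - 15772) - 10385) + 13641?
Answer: 27219567/8362 ≈ 3255.1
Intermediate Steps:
X = 1634
((X + 12576)/(-952 - 15772) - 10385) + 13641 = ((1634 + 12576)/(-952 - 15772) - 10385) + 13641 = (14210/(-16724) - 10385) + 13641 = (14210*(-1/16724) - 10385) + 13641 = (-7105/8362 - 10385) + 13641 = -86846475/8362 + 13641 = 27219567/8362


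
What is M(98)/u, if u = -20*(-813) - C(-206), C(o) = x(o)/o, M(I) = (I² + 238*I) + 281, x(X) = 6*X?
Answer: 33209/16254 ≈ 2.0431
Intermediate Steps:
M(I) = 281 + I² + 238*I
C(o) = 6 (C(o) = (6*o)/o = 6)
u = 16254 (u = -20*(-813) - 1*6 = 16260 - 6 = 16254)
M(98)/u = (281 + 98² + 238*98)/16254 = (281 + 9604 + 23324)*(1/16254) = 33209*(1/16254) = 33209/16254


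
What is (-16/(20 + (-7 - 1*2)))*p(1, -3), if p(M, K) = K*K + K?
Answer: -96/11 ≈ -8.7273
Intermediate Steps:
p(M, K) = K + K² (p(M, K) = K² + K = K + K²)
(-16/(20 + (-7 - 1*2)))*p(1, -3) = (-16/(20 + (-7 - 1*2)))*(-3*(1 - 3)) = (-16/(20 + (-7 - 2)))*(-3*(-2)) = (-16/(20 - 9))*6 = (-16/11)*6 = ((1/11)*(-16))*6 = -16/11*6 = -96/11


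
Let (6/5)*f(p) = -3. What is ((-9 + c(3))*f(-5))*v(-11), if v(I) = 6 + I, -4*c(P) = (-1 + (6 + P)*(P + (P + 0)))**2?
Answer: -71125/8 ≈ -8890.6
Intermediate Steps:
f(p) = -5/2 (f(p) = (5/6)*(-3) = -5/2)
c(P) = -(-1 + 2*P*(6 + P))**2/4 (c(P) = -(-1 + (6 + P)*(P + (P + 0)))**2/4 = -(-1 + (6 + P)*(P + P))**2/4 = -(-1 + (6 + P)*(2*P))**2/4 = -(-1 + 2*P*(6 + P))**2/4)
((-9 + c(3))*f(-5))*v(-11) = ((-9 - (-1 + 2*3**2 + 12*3)**2/4)*(-5/2))*(6 - 11) = ((-9 - (-1 + 2*9 + 36)**2/4)*(-5/2))*(-5) = ((-9 - (-1 + 18 + 36)**2/4)*(-5/2))*(-5) = ((-9 - 1/4*53**2)*(-5/2))*(-5) = ((-9 - 1/4*2809)*(-5/2))*(-5) = ((-9 - 2809/4)*(-5/2))*(-5) = -2845/4*(-5/2)*(-5) = (14225/8)*(-5) = -71125/8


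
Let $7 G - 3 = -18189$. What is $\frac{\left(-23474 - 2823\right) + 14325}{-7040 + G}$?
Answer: $\frac{5986}{4819} \approx 1.2422$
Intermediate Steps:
$G = -2598$ ($G = \frac{3}{7} + \frac{1}{7} \left(-18189\right) = \frac{3}{7} - \frac{18189}{7} = -2598$)
$\frac{\left(-23474 - 2823\right) + 14325}{-7040 + G} = \frac{\left(-23474 - 2823\right) + 14325}{-7040 - 2598} = \frac{-26297 + 14325}{-9638} = \left(-11972\right) \left(- \frac{1}{9638}\right) = \frac{5986}{4819}$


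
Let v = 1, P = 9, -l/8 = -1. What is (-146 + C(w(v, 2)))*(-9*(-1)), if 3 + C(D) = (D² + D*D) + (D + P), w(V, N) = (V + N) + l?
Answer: 1017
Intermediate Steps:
l = 8 (l = -8*(-1) = 8)
w(V, N) = 8 + N + V (w(V, N) = (V + N) + 8 = (N + V) + 8 = 8 + N + V)
C(D) = 6 + D + 2*D² (C(D) = -3 + ((D² + D*D) + (D + 9)) = -3 + ((D² + D²) + (9 + D)) = -3 + (2*D² + (9 + D)) = -3 + (9 + D + 2*D²) = 6 + D + 2*D²)
(-146 + C(w(v, 2)))*(-9*(-1)) = (-146 + (6 + (8 + 2 + 1) + 2*(8 + 2 + 1)²))*(-9*(-1)) = (-146 + (6 + 11 + 2*11²))*9 = (-146 + (6 + 11 + 2*121))*9 = (-146 + (6 + 11 + 242))*9 = (-146 + 259)*9 = 113*9 = 1017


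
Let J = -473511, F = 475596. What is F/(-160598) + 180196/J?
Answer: -127069527382/38022459789 ≈ -3.3420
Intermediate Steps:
F/(-160598) + 180196/J = 475596/(-160598) + 180196/(-473511) = 475596*(-1/160598) + 180196*(-1/473511) = -237798/80299 - 180196/473511 = -127069527382/38022459789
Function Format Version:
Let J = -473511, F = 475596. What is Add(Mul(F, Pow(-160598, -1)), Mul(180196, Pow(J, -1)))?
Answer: Rational(-127069527382, 38022459789) ≈ -3.3420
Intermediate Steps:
Add(Mul(F, Pow(-160598, -1)), Mul(180196, Pow(J, -1))) = Add(Mul(475596, Pow(-160598, -1)), Mul(180196, Pow(-473511, -1))) = Add(Mul(475596, Rational(-1, 160598)), Mul(180196, Rational(-1, 473511))) = Add(Rational(-237798, 80299), Rational(-180196, 473511)) = Rational(-127069527382, 38022459789)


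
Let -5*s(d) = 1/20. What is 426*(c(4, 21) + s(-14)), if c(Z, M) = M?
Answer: 447087/50 ≈ 8941.7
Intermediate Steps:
s(d) = -1/100 (s(d) = -⅕/20 = -⅕*1/20 = -1/100)
426*(c(4, 21) + s(-14)) = 426*(21 - 1/100) = 426*(2099/100) = 447087/50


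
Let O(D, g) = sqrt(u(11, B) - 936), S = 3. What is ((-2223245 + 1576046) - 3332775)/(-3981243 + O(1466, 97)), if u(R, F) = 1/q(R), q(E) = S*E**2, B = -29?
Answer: 2875911718424283/2876828692416277 + 21889857*I*sqrt(1019301)/2876828692416277 ≈ 0.99968 + 7.6821e-6*I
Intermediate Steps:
q(E) = 3*E**2
u(R, F) = 1/(3*R**2)
O(D, g) = I*sqrt(1019301)/33 (O(D, g) = sqrt((1/3)/11**2 - 936) = sqrt((1/3)*(1/121) - 936) = sqrt(1/363 - 936) = sqrt(-339767/363) = I*sqrt(1019301)/33)
((-2223245 + 1576046) - 3332775)/(-3981243 + O(1466, 97)) = ((-2223245 + 1576046) - 3332775)/(-3981243 + I*sqrt(1019301)/33) = (-647199 - 3332775)/(-3981243 + I*sqrt(1019301)/33) = -3979974/(-3981243 + I*sqrt(1019301)/33)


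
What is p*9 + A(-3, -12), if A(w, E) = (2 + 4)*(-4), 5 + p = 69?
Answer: 552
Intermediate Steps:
p = 64 (p = -5 + 69 = 64)
A(w, E) = -24 (A(w, E) = 6*(-4) = -24)
p*9 + A(-3, -12) = 64*9 - 24 = 576 - 24 = 552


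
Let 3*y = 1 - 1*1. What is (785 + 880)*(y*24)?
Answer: 0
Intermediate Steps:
y = 0 (y = (1 - 1*1)/3 = (1 - 1)/3 = (⅓)*0 = 0)
(785 + 880)*(y*24) = (785 + 880)*(0*24) = 1665*0 = 0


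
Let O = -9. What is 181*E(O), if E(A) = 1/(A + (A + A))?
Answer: -181/27 ≈ -6.7037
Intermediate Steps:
E(A) = 1/(3*A) (E(A) = 1/(A + 2*A) = 1/(3*A))
181*E(O) = 181*((⅓)/(-9)) = 181*((⅓)*(-⅑)) = 181*(-1/27) = -181/27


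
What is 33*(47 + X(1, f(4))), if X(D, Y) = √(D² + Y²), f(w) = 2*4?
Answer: 1551 + 33*√65 ≈ 1817.1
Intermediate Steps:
f(w) = 8
33*(47 + X(1, f(4))) = 33*(47 + √(1² + 8²)) = 33*(47 + √(1 + 64)) = 33*(47 + √65) = 1551 + 33*√65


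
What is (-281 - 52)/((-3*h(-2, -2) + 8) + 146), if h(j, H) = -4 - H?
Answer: -333/160 ≈ -2.0812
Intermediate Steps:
(-281 - 52)/((-3*h(-2, -2) + 8) + 146) = (-281 - 52)/((-3*(-4 - 1*(-2)) + 8) + 146) = -333/((-3*(-4 + 2) + 8) + 146) = -333/((-3*(-2) + 8) + 146) = -333/((6 + 8) + 146) = -333/(14 + 146) = -333/160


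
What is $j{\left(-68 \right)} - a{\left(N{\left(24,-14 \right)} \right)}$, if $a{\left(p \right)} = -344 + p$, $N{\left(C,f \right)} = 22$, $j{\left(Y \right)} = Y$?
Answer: $254$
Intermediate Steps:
$j{\left(-68 \right)} - a{\left(N{\left(24,-14 \right)} \right)} = -68 - \left(-344 + 22\right) = -68 - -322 = -68 + 322 = 254$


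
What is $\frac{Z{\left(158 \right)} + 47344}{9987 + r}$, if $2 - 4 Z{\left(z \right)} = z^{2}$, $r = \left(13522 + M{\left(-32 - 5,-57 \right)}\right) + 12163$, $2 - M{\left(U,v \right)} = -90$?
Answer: $\frac{82207}{71528} \approx 1.1493$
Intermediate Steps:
$M{\left(U,v \right)} = 92$ ($M{\left(U,v \right)} = 2 - -90 = 2 + 90 = 92$)
$r = 25777$ ($r = \left(13522 + 92\right) + 12163 = 13614 + 12163 = 25777$)
$Z{\left(z \right)} = \frac{1}{2} - \frac{z^{2}}{4}$
$\frac{Z{\left(158 \right)} + 47344}{9987 + r} = \frac{\left(\frac{1}{2} - \frac{158^{2}}{4}\right) + 47344}{9987 + 25777} = \frac{\left(\frac{1}{2} - 6241\right) + 47344}{35764} = \left(\left(\frac{1}{2} - 6241\right) + 47344\right) \frac{1}{35764} = \left(- \frac{12481}{2} + 47344\right) \frac{1}{35764} = \frac{82207}{2} \cdot \frac{1}{35764} = \frac{82207}{71528}$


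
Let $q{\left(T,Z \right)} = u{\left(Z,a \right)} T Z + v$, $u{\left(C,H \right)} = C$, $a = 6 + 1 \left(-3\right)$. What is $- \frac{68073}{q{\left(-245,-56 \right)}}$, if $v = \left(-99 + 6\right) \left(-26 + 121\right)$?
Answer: $\frac{68073}{777155} \approx 0.087593$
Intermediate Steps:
$a = 3$ ($a = 6 - 3 = 3$)
$v = -8835$ ($v = \left(-93\right) 95 = -8835$)
$q{\left(T,Z \right)} = -8835 + T Z^{2}$ ($q{\left(T,Z \right)} = Z T Z - 8835 = T Z Z - 8835 = T Z^{2} - 8835 = -8835 + T Z^{2}$)
$- \frac{68073}{q{\left(-245,-56 \right)}} = - \frac{68073}{-8835 - 245 \left(-56\right)^{2}} = - \frac{68073}{-8835 - 768320} = - \frac{68073}{-777155} = \left(-68073\right) \left(- \frac{1}{777155}\right) = \frac{68073}{777155}$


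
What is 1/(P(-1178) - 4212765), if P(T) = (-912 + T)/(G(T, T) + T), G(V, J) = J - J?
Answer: -31/130595660 ≈ -2.3737e-7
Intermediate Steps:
G(V, J) = 0
P(T) = (-912 + T)/T (P(T) = (-912 + T)/(0 + T) = (-912 + T)/T)
1/(P(-1178) - 4212765) = 1/((-912 - 1178)/(-1178) - 4212765) = 1/(-1/1178*(-2090) - 4212765) = 1/(55/31 - 4212765) = 1/(-130595660/31) = -31/130595660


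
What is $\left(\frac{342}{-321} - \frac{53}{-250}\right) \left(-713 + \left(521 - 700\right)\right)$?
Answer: $\frac{10181734}{13375} \approx 761.25$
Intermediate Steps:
$\left(\frac{342}{-321} - \frac{53}{-250}\right) \left(-713 + \left(521 - 700\right)\right) = \left(342 \left(- \frac{1}{321}\right) - - \frac{53}{250}\right) \left(-713 + \left(521 - 700\right)\right) = \left(- \frac{114}{107} + \frac{53}{250}\right) \left(-713 - 179\right) = \left(- \frac{22829}{26750}\right) \left(-892\right) = \frac{10181734}{13375}$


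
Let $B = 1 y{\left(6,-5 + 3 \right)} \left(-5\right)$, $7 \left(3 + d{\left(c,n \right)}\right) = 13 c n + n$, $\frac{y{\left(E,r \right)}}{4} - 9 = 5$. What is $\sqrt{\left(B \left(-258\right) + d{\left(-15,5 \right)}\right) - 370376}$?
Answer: $\frac{i \sqrt{14615601}}{7} \approx 546.15 i$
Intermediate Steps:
$y{\left(E,r \right)} = 56$ ($y{\left(E,r \right)} = 36 + 4 \cdot 5 = 36 + 20 = 56$)
$d{\left(c,n \right)} = -3 + \frac{n}{7} + \frac{13 c n}{7}$ ($d{\left(c,n \right)} = -3 + \frac{13 c n + n}{7} = -3 + \frac{n + 13 c n}{7} = -3 + \left(\frac{n}{7} + \frac{13 c n}{7}\right) = -3 + \frac{n}{7} + \frac{13 c n}{7}$)
$B = -280$ ($B = 1 \cdot 56 \left(-5\right) = 56 \left(-5\right) = -280$)
$\sqrt{\left(B \left(-258\right) + d{\left(-15,5 \right)}\right) - 370376} = \sqrt{\left(\left(-280\right) \left(-258\right) + \left(-3 + \frac{1}{7} \cdot 5 + \frac{13}{7} \left(-15\right) 5\right)\right) - 370376} = \sqrt{\left(72240 - \frac{991}{7}\right) - 370376} = \sqrt{\frac{504689}{7} - 370376} = \sqrt{- \frac{2087943}{7}} = \frac{i \sqrt{14615601}}{7}$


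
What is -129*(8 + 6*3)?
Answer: -3354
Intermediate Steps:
-129*(8 + 6*3) = -129*(8 + 18) = -129*26 = -43*78 = -3354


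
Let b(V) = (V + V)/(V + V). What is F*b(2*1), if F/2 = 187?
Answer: 374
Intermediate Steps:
b(V) = 1 (b(V) = (2*V)/((2*V)) = (2*V)*(1/(2*V)) = 1)
F = 374 (F = 2*187 = 374)
F*b(2*1) = 374*1 = 374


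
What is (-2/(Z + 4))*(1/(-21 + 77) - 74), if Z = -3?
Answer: 4143/28 ≈ 147.96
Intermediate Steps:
(-2/(Z + 4))*(1/(-21 + 77) - 74) = (-2/(-3 + 4))*(1/(-21 + 77) - 74) = (-2/1)*(1/56 - 74) = (-2*1)*(1/56 - 74) = -2*(-4143/56) = 4143/28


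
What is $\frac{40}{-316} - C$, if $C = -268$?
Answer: $\frac{21162}{79} \approx 267.87$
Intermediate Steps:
$\frac{40}{-316} - C = \frac{40}{-316} - -268 = 40 \left(- \frac{1}{316}\right) + 268 = - \frac{10}{79} + 268 = \frac{21162}{79}$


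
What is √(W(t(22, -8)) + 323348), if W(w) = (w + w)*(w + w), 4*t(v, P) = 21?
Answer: √1293833/2 ≈ 568.73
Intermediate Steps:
t(v, P) = 21/4 (t(v, P) = (¼)*21 = 21/4)
W(w) = 4*w² (W(w) = (2*w)*(2*w) = 4*w²)
√(W(t(22, -8)) + 323348) = √(4*(21/4)² + 323348) = √(4*(441/16) + 323348) = √(441/4 + 323348) = √(1293833/4) = √1293833/2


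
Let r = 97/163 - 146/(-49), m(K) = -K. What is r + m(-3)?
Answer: 52512/7987 ≈ 6.5747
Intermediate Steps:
r = 28551/7987 (r = 97*(1/163) - 146*(-1/49) = 97/163 + 146/49 = 28551/7987 ≈ 3.5747)
r + m(-3) = 28551/7987 - 1*(-3) = 28551/7987 + 3 = 52512/7987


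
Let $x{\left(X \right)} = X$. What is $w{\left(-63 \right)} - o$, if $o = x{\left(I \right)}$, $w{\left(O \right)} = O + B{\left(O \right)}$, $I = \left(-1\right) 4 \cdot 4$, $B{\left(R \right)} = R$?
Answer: $-110$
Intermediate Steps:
$I = -16$ ($I = \left(-4\right) 4 = -16$)
$w{\left(O \right)} = 2 O$ ($w{\left(O \right)} = O + O = 2 O$)
$o = -16$
$w{\left(-63 \right)} - o = 2 \left(-63\right) - -16 = -126 + 16 = -110$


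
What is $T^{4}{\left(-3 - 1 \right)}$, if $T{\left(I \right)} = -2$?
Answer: $16$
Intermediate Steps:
$T^{4}{\left(-3 - 1 \right)} = \left(-2\right)^{4} = 16$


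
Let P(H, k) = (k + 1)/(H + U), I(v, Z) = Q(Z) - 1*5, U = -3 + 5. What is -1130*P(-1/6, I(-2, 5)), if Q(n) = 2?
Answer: 13560/11 ≈ 1232.7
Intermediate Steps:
U = 2
I(v, Z) = -3 (I(v, Z) = 2 - 1*5 = 2 - 5 = -3)
P(H, k) = (1 + k)/(2 + H) (P(H, k) = (k + 1)/(H + 2) = (1 + k)/(2 + H))
-1130*P(-1/6, I(-2, 5)) = -1130*(1 - 3)/(2 - 1/6) = -1130*(-2)/(2 - 1*⅙) = -1130*(-2)/(2 - ⅙) = -1130*(-2)/11/6 = -6780*(-2)/11 = -1130*(-12/11) = 13560/11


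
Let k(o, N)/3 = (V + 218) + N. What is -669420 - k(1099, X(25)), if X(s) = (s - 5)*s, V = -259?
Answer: -670797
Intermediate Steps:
X(s) = s*(-5 + s) (X(s) = (-5 + s)*s = s*(-5 + s))
k(o, N) = -123 + 3*N (k(o, N) = 3*((-259 + 218) + N) = 3*(-41 + N) = -123 + 3*N)
-669420 - k(1099, X(25)) = -669420 - (-123 + 3*(25*(-5 + 25))) = -669420 - (-123 + 3*(25*20)) = -669420 - (-123 + 3*500) = -669420 - (-123 + 1500) = -669420 - 1*1377 = -669420 - 1377 = -670797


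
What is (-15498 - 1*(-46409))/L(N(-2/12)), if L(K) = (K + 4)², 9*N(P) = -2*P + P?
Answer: 90136476/47089 ≈ 1914.2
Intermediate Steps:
N(P) = -P/9 (N(P) = (-2*P + P)/9 = (-P)/9 = -P/9)
L(K) = (4 + K)²
(-15498 - 1*(-46409))/L(N(-2/12)) = (-15498 - 1*(-46409))/((4 - (-2)/(9*12))²) = (-15498 + 46409)/((4 - (-2)/(9*12))²) = 30911/((4 - ⅑*(-⅙))²) = 30911/((4 + 1/54)²) = 30911/((217/54)²) = 30911/(47089/2916) = 30911*(2916/47089) = 90136476/47089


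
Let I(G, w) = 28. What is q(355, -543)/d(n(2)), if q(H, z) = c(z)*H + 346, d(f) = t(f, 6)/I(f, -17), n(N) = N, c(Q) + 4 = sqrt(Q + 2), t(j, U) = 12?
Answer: -2506 + 2485*I*sqrt(541)/3 ≈ -2506.0 + 19267.0*I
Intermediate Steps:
c(Q) = -4 + sqrt(2 + Q) (c(Q) = -4 + sqrt(Q + 2) = -4 + sqrt(2 + Q))
d(f) = 3/7 (d(f) = 12/28 = 12*(1/28) = 3/7)
q(H, z) = 346 + H*(-4 + sqrt(2 + z)) (q(H, z) = (-4 + sqrt(2 + z))*H + 346 = H*(-4 + sqrt(2 + z)) + 346 = 346 + H*(-4 + sqrt(2 + z)))
q(355, -543)/d(n(2)) = (346 + 355*(-4 + sqrt(2 - 543)))/(3/7) = (346 + 355*(-4 + sqrt(-541)))*(7/3) = (346 + 355*(-4 + I*sqrt(541)))*(7/3) = (346 + (-1420 + 355*I*sqrt(541)))*(7/3) = (-1074 + 355*I*sqrt(541))*(7/3) = -2506 + 2485*I*sqrt(541)/3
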